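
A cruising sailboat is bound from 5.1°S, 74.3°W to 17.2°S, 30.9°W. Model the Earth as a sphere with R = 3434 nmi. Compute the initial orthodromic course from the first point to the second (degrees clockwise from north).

θ = atan2( sin Δλ·cos φ₂ ,  cos φ₁ sin φ₂ − sin φ₁ cos φ₂ cos Δλ )
  = atan2(+0.6564, -0.2328) = 109.53°

109.5°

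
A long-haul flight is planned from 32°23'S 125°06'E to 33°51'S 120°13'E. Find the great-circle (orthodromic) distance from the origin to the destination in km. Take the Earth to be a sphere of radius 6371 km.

483 km

cos σ = sin φ₁ sin φ₂ + cos φ₁ cos φ₂ cos Δλ
      = sin(-32.38°)sin(-33.85°) + cos(-32.38°)cos(-33.85°)cos(-4.88°) = 0.9971
σ = 4.345° → d = Rσ = 6371·0.07583 = 483 km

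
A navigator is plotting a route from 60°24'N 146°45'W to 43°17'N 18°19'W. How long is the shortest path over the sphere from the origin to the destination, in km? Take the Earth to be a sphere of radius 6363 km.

7565 km

Haversine: a = sin²(Δφ/2)+cos φ₁ cos φ₂ sin²(Δλ/2) = 0.31369;  σ = 2·atan2(√a,√(1−a))
σ = 68.123° → d = Rσ = 6363·1.18897 = 7565 km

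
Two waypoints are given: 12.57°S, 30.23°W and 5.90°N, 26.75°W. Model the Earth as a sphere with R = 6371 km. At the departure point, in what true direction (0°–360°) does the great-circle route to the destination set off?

N = sin Δλ·cos φ₂ = +0.0604;  D = cos φ₁ sin φ₂ − sin φ₁ cos φ₂ cos Δλ = +0.3164
initial course = atan2(N, D) = 10.80°

10.8°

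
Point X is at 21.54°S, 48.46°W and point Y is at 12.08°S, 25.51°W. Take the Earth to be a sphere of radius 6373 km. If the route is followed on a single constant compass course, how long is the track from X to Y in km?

Rhumb course C = atan2(Δλ, Δψ) with Δψ = ln[tan(π/4+φ₂/2)/tan(π/4+φ₁/2)] = +0.1727, Δλ = +0.4006 → C = 66.68°
d = R·|Δφ| / |cos C| = 6373·0.16511 / 0.39594 = 2658 km

2658 km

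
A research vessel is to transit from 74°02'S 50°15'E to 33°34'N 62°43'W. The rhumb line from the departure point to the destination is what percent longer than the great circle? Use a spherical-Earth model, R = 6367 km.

Great circle: σ = 2.2408 rad → d_gc = Rσ = 14267.4 km
Rhumb: Δφ = +1.8780, Δλ = -1.9716, Δψ = +2.5869, q = Δφ/Δψ = 0.7259 → d_rh = R√(Δφ²+q²Δλ²) = 15034.0 km
Excess = (15034.0 − 14267.4) / 14267.4 = 766.6 / 14267.4 = 5.37% ≈ 5.4%

5.4%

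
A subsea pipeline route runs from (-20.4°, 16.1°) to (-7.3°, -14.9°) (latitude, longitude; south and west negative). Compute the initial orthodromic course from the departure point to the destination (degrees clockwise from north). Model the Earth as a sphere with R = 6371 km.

N = sin Δλ·cos φ₂ = -0.5109;  D = cos φ₁ sin φ₂ − sin φ₁ cos φ₂ cos Δλ = +0.1773
initial course = atan2(N, D) = 289.14°

289.1°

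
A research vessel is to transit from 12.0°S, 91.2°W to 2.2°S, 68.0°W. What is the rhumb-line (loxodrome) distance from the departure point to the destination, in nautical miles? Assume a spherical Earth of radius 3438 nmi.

1500 nmi

Rhumb course C = atan2(Δλ, Δψ) with Δψ = ln[tan(π/4+φ₂/2)/tan(π/4+φ₁/2)] = +0.1726, Δλ = +0.4049 → C = 66.92°
d = R·|Δφ| / |cos C| = 3438·0.17104 / 0.39209 = 1500 nmi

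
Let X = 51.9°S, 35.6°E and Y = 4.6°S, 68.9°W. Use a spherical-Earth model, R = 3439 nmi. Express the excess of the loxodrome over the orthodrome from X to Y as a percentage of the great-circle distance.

Great circle: σ = 1.6618 rad → d_gc = Rσ = 5715.0 nmi
Rhumb: Δφ = +0.8255, Δλ = -1.8239, Δψ = +0.9830, q = Δφ/Δψ = 0.8399 → d_rh = R√(Δφ²+q²Δλ²) = 5984.1 nmi
Excess = (5984.1 − 5715.0) / 5715.0 = 269.1 / 5715.0 = 4.71% ≈ 4.7%

4.7%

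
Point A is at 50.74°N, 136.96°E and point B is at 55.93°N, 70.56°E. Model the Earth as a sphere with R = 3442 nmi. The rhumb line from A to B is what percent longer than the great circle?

3.9%

Great circle: σ = 0.6708 rad → d_gc = Rσ = 2309.0 nmi
Rhumb: Δφ = +0.0906, Δλ = -1.1589, Δψ = +0.1519, q = Δφ/Δψ = 0.5962 → d_rh = R√(Δφ²+q²Δλ²) = 2398.5 nmi
Excess = (2398.5 − 2309.0) / 2309.0 = 89.5 / 2309.0 = 3.88% ≈ 3.9%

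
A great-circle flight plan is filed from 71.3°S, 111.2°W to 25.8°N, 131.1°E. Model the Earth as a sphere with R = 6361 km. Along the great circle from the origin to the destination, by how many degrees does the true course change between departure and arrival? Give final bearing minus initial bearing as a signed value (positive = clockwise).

Initial bearing θ₁ = atan2(sin Δλ cos φ₂, cos φ₁ sin φ₂ − sin φ₁ cos φ₂ cos Δλ) = 252.14°
Final bearing θ₂ = (initial bearing from the destination back to the start) + 180° = 340.19°
Δθ = θ₂ − θ₁ = +88.0°

+88.0°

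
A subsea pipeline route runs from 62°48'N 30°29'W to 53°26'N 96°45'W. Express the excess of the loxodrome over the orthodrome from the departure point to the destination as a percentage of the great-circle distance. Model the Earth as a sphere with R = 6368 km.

Great circle: σ = 0.6024 rad → d_gc = Rσ = 3836.4 km
Rhumb: Δφ = -0.1635, Δλ = -1.1566, Δψ = -0.3117, q = Δφ/Δψ = 0.5245 → d_rh = R√(Δφ²+q²Δλ²) = 4001.1 km
Excess = (4001.1 − 3836.4) / 3836.4 = 164.7 / 3836.4 = 4.29% ≈ 4.3%

4.3%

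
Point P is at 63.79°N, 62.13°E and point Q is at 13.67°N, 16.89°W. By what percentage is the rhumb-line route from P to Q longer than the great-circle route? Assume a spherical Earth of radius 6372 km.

Great circle: σ = 1.2726 rad → d_gc = Rσ = 8109.2 km
Rhumb: Δφ = -0.8748, Δλ = -1.3792, Δψ = -1.2167, q = Δφ/Δψ = 0.7190 → d_rh = R√(Δφ²+q²Δλ²) = 8425.5 km
Excess = (8425.5 − 8109.2) / 8109.2 = 316.3 / 8109.2 = 3.90% ≈ 3.9%

3.9%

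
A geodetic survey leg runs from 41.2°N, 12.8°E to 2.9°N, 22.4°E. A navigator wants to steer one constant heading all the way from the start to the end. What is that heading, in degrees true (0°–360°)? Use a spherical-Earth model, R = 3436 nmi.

Meridional parts: M(φ₁)=+0.7905, M(φ₂)=+0.0506 → ΔM = -0.7399;  Δλ = +0.1676 rad
tan C = Δλ / ΔM = -0.2265 → C = 167.24°

167.2°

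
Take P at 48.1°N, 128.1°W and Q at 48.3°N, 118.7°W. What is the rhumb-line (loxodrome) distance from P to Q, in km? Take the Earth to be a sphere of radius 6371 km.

697 km

Δψ = ln[tan(π/4+φ₂/2)/tan(π/4+φ₁/2)] = +0.0052;  Δφ = +0.0035 rad,  Δλ = +0.1641 rad
q = Δφ/Δψ = 0.6665
d = R·√(Δφ² + q²Δλ²) = 6371·0.10941 = 697 km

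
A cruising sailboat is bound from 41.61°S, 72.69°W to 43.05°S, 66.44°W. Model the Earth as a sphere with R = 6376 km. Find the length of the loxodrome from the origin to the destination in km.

539 km

Rhumb course C = atan2(Δλ, Δψ) with Δψ = ln[tan(π/4+φ₂/2)/tan(π/4+φ₁/2)] = -0.0340, Δλ = +0.1091 → C = 107.31°
d = R·|Δφ| / |cos C| = 6376·0.02513 / 0.29756 = 539 km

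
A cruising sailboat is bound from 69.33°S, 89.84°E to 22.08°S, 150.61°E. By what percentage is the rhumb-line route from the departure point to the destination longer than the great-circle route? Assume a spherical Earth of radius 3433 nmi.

2.7%

Great circle: σ = 1.0339 rad → d_gc = Rσ = 3549.5 nmi
Rhumb: Δφ = +0.8247, Δλ = +1.0606, Δψ = +1.3065, q = Δφ/Δψ = 0.6312 → d_rh = R√(Δφ²+q²Δλ²) = 3646.6 nmi
Excess = (3646.6 − 3549.5) / 3549.5 = 97.1 / 3549.5 = 2.74% ≈ 2.7%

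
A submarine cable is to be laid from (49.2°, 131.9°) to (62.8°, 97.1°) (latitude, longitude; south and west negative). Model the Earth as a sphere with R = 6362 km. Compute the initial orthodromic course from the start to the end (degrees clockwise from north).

318.7°

θ = atan2( sin Δλ·cos φ₂ ,  cos φ₁ sin φ₂ − sin φ₁ cos φ₂ cos Δλ )
  = atan2(-0.2609, +0.2970) = 318.71°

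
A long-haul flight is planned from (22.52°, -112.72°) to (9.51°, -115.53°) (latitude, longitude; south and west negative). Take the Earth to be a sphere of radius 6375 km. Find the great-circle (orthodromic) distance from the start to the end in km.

cos σ = sin φ₁ sin φ₂ + cos φ₁ cos φ₂ cos Δλ
      = sin(22.52°)sin(9.51°) + cos(22.52°)cos(9.51°)cos(-2.81°) = 0.9732
σ = 13.286° → d = Rσ = 6375·0.23188 = 1478 km

1478 km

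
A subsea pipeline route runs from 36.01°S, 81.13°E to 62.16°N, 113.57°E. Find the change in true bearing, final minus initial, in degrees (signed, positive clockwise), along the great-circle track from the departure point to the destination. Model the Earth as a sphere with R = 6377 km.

+11.5°

At departure: θ₁ = atan2(sin Δλ cos φ₂, cos φ₁ sin φ₂ − sin φ₁ cos φ₂ cos Δλ) = 14.82°
At arrival: θ₂ = atan2(sin Δλ cos φ₁, −cos φ₂ sin φ₁ + sin φ₂ cos φ₁ cos Δλ) = 26.29°
Δθ = θ₂ − θ₁ = +11.5°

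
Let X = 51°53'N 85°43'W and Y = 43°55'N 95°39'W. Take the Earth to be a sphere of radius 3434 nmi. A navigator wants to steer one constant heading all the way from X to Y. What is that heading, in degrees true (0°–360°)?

219.8°

Δψ = ln[tan(π/4+φ₂/2)/tan(π/4+φ₁/2)] = -0.2080
Δλ = -0.1734 rad (taken the short way round)
course = atan2(Δλ, Δψ) = 219.81°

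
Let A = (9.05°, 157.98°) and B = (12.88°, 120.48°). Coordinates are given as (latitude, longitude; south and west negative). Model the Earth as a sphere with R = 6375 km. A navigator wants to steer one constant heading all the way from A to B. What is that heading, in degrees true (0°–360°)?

Δψ = ln[tan(π/4+φ₂/2)/tan(π/4+φ₁/2)] = +0.0681
Δλ = -0.6545 rad (taken the short way round)
course = atan2(Δλ, Δψ) = 275.94°

275.9°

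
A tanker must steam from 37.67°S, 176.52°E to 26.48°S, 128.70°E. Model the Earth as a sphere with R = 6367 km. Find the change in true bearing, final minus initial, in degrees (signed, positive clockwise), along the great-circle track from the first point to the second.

At departure: θ₁ = atan2(sin Δλ cos φ₂, cos φ₁ sin φ₂ − sin φ₁ cos φ₂ cos Δλ) = 271.24°
At arrival: θ₂ = atan2(sin Δλ cos φ₁, −cos φ₂ sin φ₁ + sin φ₂ cos φ₁ cos Δλ) = 297.86°
Δθ = θ₂ − θ₁ = +26.6°

+26.6°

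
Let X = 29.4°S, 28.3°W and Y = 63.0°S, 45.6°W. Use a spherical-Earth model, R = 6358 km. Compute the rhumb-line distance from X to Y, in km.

3937 km

Rhumb course C = atan2(Δλ, Δψ) with Δψ = ln[tan(π/4+φ₂/2)/tan(π/4+φ₁/2)] = -0.8895, Δλ = -0.3019 → C = 198.75°
d = R·|Δφ| / |cos C| = 6358·0.58643 / 0.94694 = 3937 km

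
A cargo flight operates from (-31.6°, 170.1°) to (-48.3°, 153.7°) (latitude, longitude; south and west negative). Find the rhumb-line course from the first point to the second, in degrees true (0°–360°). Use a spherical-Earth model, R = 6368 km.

Meridional parts: M(φ₁)=-0.5818, M(φ₂)=-0.9653 → ΔM = -0.3835;  Δλ = -0.2862 rad
tan C = Δλ / ΔM = +0.7464 → C = 216.74°

216.7°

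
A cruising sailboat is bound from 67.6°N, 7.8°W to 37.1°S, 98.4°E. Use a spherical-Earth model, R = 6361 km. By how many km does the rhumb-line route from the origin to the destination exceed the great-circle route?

Great circle: cos σ = sin φ₁ sin φ₂ + cos φ₁ cos φ₂ cos Δλ,  σ = 2.2685 rad → d_gc = 14430.2 km
Rhumb line: Δψ = -2.3176, q = Δφ/Δψ = 0.7885, d_rh = R√(Δφ²+q²Δλ²) = 14884.0 km
Excess = 14884.0 − 14430.2 = 453.8 ≈ 454 km

454 km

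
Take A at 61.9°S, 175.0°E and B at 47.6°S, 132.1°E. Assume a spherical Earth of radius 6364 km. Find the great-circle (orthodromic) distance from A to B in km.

3095 km

cos σ = sin φ₁ sin φ₂ + cos φ₁ cos φ₂ cos Δλ
      = sin(-61.90°)sin(-47.60°) + cos(-61.90°)cos(-47.60°)cos(-42.90°) = 0.8841
σ = 27.863° → d = Rσ = 6364·0.48630 = 3095 km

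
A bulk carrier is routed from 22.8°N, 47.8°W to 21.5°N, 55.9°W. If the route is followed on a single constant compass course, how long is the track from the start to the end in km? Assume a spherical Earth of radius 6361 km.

Δψ = ln[tan(π/4+φ₂/2)/tan(π/4+φ₁/2)] = -0.0245;  Δφ = -0.0227 rad,  Δλ = -0.1414 rad
q = Δφ/Δψ = 0.9262
d = R·√(Δφ² + q²Δλ²) = 6361·0.13289 = 845 km

845 km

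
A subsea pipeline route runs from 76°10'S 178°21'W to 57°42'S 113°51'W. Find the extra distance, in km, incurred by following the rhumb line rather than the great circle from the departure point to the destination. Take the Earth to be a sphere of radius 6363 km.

148 km

Great circle: cos σ = sin φ₁ sin φ₂ + cos φ₁ cos φ₂ cos Δλ,  σ = 0.5038 rad → d_gc = 3205.8 km
Rhumb line: Δψ = +0.8701, q = Δφ/Δψ = 0.3704, d_rh = R√(Δφ²+q²Δλ²) = 3353.5 km
Excess = 3353.5 − 3205.8 = 147.7 ≈ 148 km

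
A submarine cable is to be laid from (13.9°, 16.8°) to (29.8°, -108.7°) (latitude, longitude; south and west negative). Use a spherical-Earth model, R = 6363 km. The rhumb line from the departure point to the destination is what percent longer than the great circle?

4.8%

Great circle: σ = 1.9496 rad → d_gc = Rσ = 12405.0 km
Rhumb: Δφ = +0.2775, Δλ = -2.1904, Δψ = +0.3003, q = Δφ/Δψ = 0.9242 → d_rh = R√(Δφ²+q²Δλ²) = 13001.6 km
Excess = (13001.6 − 12405.0) / 12405.0 = 596.6 / 12405.0 = 4.81% ≈ 4.8%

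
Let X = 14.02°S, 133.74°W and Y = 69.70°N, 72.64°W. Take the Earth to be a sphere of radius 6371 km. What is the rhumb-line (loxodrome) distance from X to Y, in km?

Δψ = ln[tan(π/4+φ₂/2)/tan(π/4+φ₁/2)] = +1.9674;  Δφ = +1.4612 rad,  Δλ = +1.0664 rad
q = Δφ/Δψ = 0.7427
d = R·√(Δφ² + q²Δλ²) = 6371·1.66204 = 10589 km

10589 km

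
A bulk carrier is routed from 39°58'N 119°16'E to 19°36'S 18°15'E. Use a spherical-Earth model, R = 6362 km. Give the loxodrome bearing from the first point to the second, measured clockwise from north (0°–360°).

Δψ = ln[tan(π/4+φ₂/2)/tan(π/4+φ₁/2)] = -1.1111
Δλ = -1.7631 rad (taken the short way round)
course = atan2(Δλ, Δψ) = 237.78°

237.8°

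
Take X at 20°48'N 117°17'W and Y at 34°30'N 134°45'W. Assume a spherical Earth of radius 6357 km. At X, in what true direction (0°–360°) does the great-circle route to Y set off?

315.3°

N = sin Δλ·cos φ₂ = -0.2474;  D = cos φ₁ sin φ₂ − sin φ₁ cos φ₂ cos Δλ = +0.2503
initial course = atan2(N, D) = 315.34°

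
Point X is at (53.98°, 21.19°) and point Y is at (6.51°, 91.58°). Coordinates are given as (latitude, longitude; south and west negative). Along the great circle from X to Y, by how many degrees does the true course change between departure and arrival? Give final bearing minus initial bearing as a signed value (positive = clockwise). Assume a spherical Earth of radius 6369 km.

+42.4°

Initial bearing θ₁ = atan2(sin Δλ cos φ₂, cos φ₁ sin φ₂ − sin φ₁ cos φ₂ cos Δλ) = 102.24°
Final bearing θ₂ = (initial bearing from the destination back to the start) + 180° = 144.66°
Δθ = θ₂ − θ₁ = +42.4°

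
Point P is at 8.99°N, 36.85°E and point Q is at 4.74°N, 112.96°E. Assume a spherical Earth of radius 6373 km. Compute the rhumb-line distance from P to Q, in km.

Δψ = ln[tan(π/4+φ₂/2)/tan(π/4+φ₁/2)] = -0.0747;  Δφ = -0.0742 rad,  Δλ = +1.3284 rad
q = Δφ/Δψ = 0.9926
d = R·√(Δφ² + q²Δλ²) = 6373·1.32062 = 8416 km

8416 km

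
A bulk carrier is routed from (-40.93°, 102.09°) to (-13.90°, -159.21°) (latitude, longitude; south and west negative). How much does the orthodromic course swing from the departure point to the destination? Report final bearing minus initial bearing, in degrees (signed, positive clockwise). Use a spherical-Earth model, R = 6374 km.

-57.8°

Initial bearing θ₁ = atan2(sin Δλ cos φ₂, cos φ₁ sin φ₂ − sin φ₁ cos φ₂ cos Δλ) = 106.14°
Final bearing θ₂ = (initial bearing from the destination back to the start) + 180° = 48.39°
Δθ = θ₂ − θ₁ = -57.8°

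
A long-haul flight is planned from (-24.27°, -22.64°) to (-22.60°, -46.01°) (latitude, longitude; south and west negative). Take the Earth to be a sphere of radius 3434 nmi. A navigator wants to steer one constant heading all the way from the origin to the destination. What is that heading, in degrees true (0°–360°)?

Meridional parts: M(φ₁)=-0.4369, M(φ₂)=-0.4051 → ΔM = +0.0318;  Δλ = -0.4079 rad
tan C = Δλ / ΔM = -12.8390 → C = 274.45°

274.5°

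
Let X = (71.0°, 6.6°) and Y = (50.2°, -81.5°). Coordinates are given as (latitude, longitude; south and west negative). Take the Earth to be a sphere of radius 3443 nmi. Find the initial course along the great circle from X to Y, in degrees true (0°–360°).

N = sin Δλ·cos φ₂ = -0.6398;  D = cos φ₁ sin φ₂ − sin φ₁ cos φ₂ cos Δλ = +0.2301
initial course = atan2(N, D) = 289.78°

289.8°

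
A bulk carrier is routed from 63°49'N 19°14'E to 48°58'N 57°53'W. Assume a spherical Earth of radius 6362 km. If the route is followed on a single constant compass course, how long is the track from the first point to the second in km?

Δψ = ln[tan(π/4+φ₂/2)/tan(π/4+φ₁/2)] = -0.4757;  Δφ = -0.2592 rad,  Δλ = -1.3459 rad
q = Δφ/Δψ = 0.5448
d = R·√(Δφ² + q²Δλ²) = 6362·0.77776 = 4948 km

4948 km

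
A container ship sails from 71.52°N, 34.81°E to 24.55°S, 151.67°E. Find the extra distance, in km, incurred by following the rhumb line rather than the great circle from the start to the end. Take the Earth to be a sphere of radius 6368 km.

Great circle: cos σ = sin φ₁ sin φ₂ + cos φ₁ cos φ₂ cos Δλ,  σ = 2.1227 rad → d_gc = 13517.5 km
Rhumb line: Δψ = -2.2582, q = Δφ/Δψ = 0.7425, d_rh = R√(Δφ²+q²Δλ²) = 14387.9 km
Excess = 14387.9 − 13517.5 = 870.4 ≈ 870 km

870 km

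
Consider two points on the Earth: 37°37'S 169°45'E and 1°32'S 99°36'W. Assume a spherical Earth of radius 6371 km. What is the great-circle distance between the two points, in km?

9961 km

cos σ = sin φ₁ sin φ₂ + cos φ₁ cos φ₂ cos Δλ
      = sin(-37.62°)sin(-1.53°) + cos(-37.62°)cos(-1.53°)cos(90.65°) = 0.0073
σ = 89.579° → d = Rσ = 6371·1.56345 = 9961 km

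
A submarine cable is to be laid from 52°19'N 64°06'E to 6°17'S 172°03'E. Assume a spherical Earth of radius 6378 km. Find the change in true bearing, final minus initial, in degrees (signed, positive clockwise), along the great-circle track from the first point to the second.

At departure: θ₁ = atan2(sin Δλ cos φ₂, cos φ₁ sin φ₂ − sin φ₁ cos φ₂ cos Δλ) = 79.48°
At arrival: θ₂ = atan2(sin Δλ cos φ₁, −cos φ₂ sin φ₁ + sin φ₂ cos φ₁ cos Δλ) = 142.80°
Δθ = θ₂ − θ₁ = +63.3°

+63.3°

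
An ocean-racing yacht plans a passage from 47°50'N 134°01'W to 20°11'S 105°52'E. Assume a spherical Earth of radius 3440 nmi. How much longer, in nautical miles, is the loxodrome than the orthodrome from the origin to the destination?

Great circle: cos σ = sin φ₁ sin φ₂ + cos φ₁ cos φ₂ cos Δλ,  σ = 2.1796 rad → d_gc = 7497.8 nmi
Rhumb line: Δψ = -1.3129, q = Δφ/Δψ = 0.9042, d_rh = R√(Δφ²+q²Δλ²) = 7693.9 nmi
Excess = 7693.9 − 7497.8 = 196.1 ≈ 196 nmi

196 nmi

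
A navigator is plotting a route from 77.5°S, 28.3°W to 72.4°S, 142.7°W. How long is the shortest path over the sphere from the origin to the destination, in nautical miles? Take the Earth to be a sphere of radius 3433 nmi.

1520 nmi

cos σ = sin φ₁ sin φ₂ + cos φ₁ cos φ₂ cos Δλ
      = sin(-77.50°)sin(-72.40°) + cos(-77.50°)cos(-72.40°)cos(-114.40°) = 0.9036
σ = 25.370° → d = Rσ = 3433·0.44279 = 1520 nmi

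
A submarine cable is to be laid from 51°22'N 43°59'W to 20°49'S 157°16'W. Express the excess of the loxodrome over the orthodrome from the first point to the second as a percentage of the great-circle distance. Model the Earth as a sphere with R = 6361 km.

2.7%

Great circle: σ = 2.1040 rad → d_gc = Rσ = 13383.5 km
Rhumb: Δφ = -1.2598, Δλ = -1.9772, Δψ = -1.4199, q = Δφ/Δψ = 0.8873 → d_rh = R√(Δφ²+q²Δλ²) = 13738.3 km
Excess = (13738.3 − 13383.5) / 13383.5 = 354.8 / 13383.5 = 2.651% ≈ 2.7%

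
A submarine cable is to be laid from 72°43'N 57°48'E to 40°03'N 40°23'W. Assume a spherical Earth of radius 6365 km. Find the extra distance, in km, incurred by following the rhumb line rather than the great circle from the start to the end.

Great circle: cos σ = sin φ₁ sin φ₂ + cos φ₁ cos φ₂ cos Δλ,  σ = 0.9496 rad → d_gc = 6044.0 km
Rhumb line: Δψ = -1.1200, q = Δφ/Δψ = 0.5091, d_rh = R√(Δφ²+q²Δλ²) = 6633.3 km
Excess = 6633.3 − 6044.0 = 589.3 ≈ 589 km

589 km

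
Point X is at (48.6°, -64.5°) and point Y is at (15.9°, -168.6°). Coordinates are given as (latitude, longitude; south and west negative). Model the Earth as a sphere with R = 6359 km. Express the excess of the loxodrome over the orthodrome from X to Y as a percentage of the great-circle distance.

Great circle: σ = 1.5202 rad → d_gc = Rσ = 9667.1 km
Rhumb: Δφ = -0.5707, Δλ = -1.8169, Δψ = -0.6921, q = Δφ/Δψ = 0.8247 → d_rh = R√(Δφ²+q²Δλ²) = 10195.6 km
Excess = (10195.6 − 9667.1) / 9667.1 = 528.5 / 9667.1 = 5.47% ≈ 5.5%

5.5%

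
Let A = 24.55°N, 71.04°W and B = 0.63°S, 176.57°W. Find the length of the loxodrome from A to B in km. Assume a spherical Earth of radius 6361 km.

11700 km

Δψ = ln[tan(π/4+φ₂/2)/tan(π/4+φ₁/2)] = -0.4532;  Δφ = -0.4395 rad,  Δλ = -1.8418 rad
q = Δφ/Δψ = 0.9697
d = R·√(Δφ² + q²Δλ²) = 6361·1.83926 = 11700 km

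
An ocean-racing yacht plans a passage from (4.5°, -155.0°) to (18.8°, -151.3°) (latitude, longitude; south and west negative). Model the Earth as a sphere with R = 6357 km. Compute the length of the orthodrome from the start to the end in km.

Haversine: a = sin²(Δφ/2)+cos φ₁ cos φ₂ sin²(Δλ/2) = 0.01648;  σ = 2·atan2(√a,√(1−a))
σ = 14.749° → d = Rσ = 6357·0.25743 = 1636 km

1636 km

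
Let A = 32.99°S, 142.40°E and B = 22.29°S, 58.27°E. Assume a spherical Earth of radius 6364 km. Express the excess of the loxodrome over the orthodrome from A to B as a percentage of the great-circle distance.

2.4%

Great circle: σ = 1.2809 rad → d_gc = Rσ = 8151.4 km
Rhumb: Δφ = +0.1868, Δλ = -1.4683, Δψ = +0.2113, q = Δφ/Δψ = 0.8839 → d_rh = R√(Δφ²+q²Δλ²) = 8344.6 km
Excess = (8344.6 − 8151.4) / 8151.4 = 193.2 / 8151.4 = 2.37% ≈ 2.4%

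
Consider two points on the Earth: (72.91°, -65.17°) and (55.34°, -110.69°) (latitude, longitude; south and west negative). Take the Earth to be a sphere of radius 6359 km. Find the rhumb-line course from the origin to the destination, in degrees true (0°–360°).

Meridional parts: M(φ₁)=+1.8954, M(φ₂)=+1.1646 → ΔM = -0.7308;  Δλ = -0.7945 rad
tan C = Δλ / ΔM = +1.0871 → C = 227.39°

227.4°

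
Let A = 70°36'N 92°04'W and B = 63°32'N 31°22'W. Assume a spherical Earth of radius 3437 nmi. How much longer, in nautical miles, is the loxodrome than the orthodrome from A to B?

Great circle: cos σ = sin φ₁ sin φ₂ + cos φ₁ cos φ₂ cos Δλ,  σ = 0.4108 rad → d_gc = 1411.82 nmi
Rhumb line: Δψ = -0.3190, q = Δφ/Δψ = 0.3866, d_rh = R√(Δφ²+q²Δλ²) = 1470.25 nmi
Excess = 1470.25 − 1411.82 = 58.43 ≈ 58 nmi

58 nmi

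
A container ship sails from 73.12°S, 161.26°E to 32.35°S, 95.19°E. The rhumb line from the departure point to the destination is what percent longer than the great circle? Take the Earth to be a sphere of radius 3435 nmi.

Great circle: σ = 0.9128 rad → d_gc = Rσ = 3135.5 nmi
Rhumb: Δφ = +0.7116, Δλ = -1.1531, Δψ = +1.3107, q = Δφ/Δψ = 0.5429 → d_rh = R√(Δφ²+q²Δλ²) = 3255.5 nmi
Excess = (3255.5 − 3135.5) / 3135.5 = 120.0 / 3135.5 = 3.83% ≈ 3.8%

3.8%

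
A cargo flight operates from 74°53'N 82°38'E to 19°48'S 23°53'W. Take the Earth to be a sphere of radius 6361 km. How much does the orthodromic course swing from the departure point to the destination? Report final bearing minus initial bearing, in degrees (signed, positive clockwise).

-84.9°

At departure: θ₁ = atan2(sin Δλ cos φ₂, cos φ₁ sin φ₂ − sin φ₁ cos φ₂ cos Δλ) = 280.67°
At arrival: θ₂ = atan2(sin Δλ cos φ₁, −cos φ₂ sin φ₁ + sin φ₂ cos φ₁ cos Δλ) = 195.81°
Δθ = θ₂ − θ₁ = -84.9°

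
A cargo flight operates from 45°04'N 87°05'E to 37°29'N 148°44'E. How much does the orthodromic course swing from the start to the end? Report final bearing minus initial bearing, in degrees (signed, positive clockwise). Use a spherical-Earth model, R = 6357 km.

+43.1°

Initial bearing θ₁ = atan2(sin Δλ cos φ₂, cos φ₁ sin φ₂ − sin φ₁ cos φ₂ cos Δλ) = 76.86°
Final bearing θ₂ = (initial bearing from the destination back to the start) + 180° = 119.92°
Δθ = θ₂ − θ₁ = +43.1°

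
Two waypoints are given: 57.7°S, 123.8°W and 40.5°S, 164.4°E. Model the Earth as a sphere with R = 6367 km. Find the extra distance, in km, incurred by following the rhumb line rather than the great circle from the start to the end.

Great circle: cos σ = sin φ₁ sin φ₂ + cos φ₁ cos φ₂ cos Δλ,  σ = 0.8287 rad → d_gc = 5276.1 km
Rhumb line: Δψ = +0.4650, q = Δφ/Δψ = 0.6456, d_rh = R√(Δφ²+q²Δλ²) = 5494.4 km
Excess = 5494.4 − 5276.1 = 218.3 ≈ 218 km

218 km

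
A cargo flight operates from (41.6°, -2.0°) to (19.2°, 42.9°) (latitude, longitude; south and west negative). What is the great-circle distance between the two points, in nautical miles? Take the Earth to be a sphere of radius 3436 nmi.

Haversine: a = sin²(Δφ/2)+cos φ₁ cos φ₂ sin²(Δλ/2) = 0.14071;  σ = 2·atan2(√a,√(1−a))
σ = 44.063° → d = Rσ = 3436·0.76905 = 2642 nmi

2642 nmi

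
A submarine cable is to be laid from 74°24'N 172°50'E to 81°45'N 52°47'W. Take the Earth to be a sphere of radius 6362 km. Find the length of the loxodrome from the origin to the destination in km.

Δψ = ln[tan(π/4+φ₂/2)/tan(π/4+φ₁/2)] = +0.6415;  Δφ = +0.1283 rad,  Δλ = +2.3454 rad
q = Δφ/Δψ = 0.2000
d = R·√(Δφ² + q²Δλ²) = 6362·0.48622 = 3093 km

3093 km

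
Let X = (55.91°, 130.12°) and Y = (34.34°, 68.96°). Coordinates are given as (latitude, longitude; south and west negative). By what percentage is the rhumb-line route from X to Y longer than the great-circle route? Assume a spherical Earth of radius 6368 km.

Great circle: σ = 0.8087 rad → d_gc = Rσ = 5150.1 km
Rhumb: Δφ = -0.3765, Δλ = -1.0674, Δψ = -0.5434, q = Δφ/Δψ = 0.6928 → d_rh = R√(Δφ²+q²Δλ²) = 5284.3 km
Excess = (5284.3 − 5150.1) / 5150.1 = 134.2 / 5150.1 = 2.61% ≈ 2.6%

2.6%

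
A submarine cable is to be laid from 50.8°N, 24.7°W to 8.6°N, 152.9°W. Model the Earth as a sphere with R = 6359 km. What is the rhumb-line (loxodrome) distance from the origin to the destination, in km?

12772 km

Rhumb course C = atan2(Δλ, Δψ) with Δψ = ln[tan(π/4+φ₂/2)/tan(π/4+φ₁/2)] = -0.8819, Δλ = -2.2375 → C = 248.49°
d = R·|Δφ| / |cos C| = 6359·0.73653 / 0.36670 = 12772 km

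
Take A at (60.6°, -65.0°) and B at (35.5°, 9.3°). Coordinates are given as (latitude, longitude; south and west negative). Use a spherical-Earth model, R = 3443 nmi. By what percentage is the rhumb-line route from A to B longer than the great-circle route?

Great circle: σ = 0.9096 rad → d_gc = Rσ = 3131.7 nmi
Rhumb: Δφ = -0.4381, Δλ = +1.2968, Δψ = -0.6746, q = Δφ/Δψ = 0.6494 → d_rh = R√(Δφ²+q²Δλ²) = 3268.4 nmi
Excess = (3268.4 − 3131.7) / 3131.7 = 136.7 / 3131.7 = 4.37% ≈ 4.4%

4.4%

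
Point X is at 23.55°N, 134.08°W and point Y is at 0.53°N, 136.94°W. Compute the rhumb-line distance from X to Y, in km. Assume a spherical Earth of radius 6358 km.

Rhumb course C = atan2(Δλ, Δψ) with Δψ = ln[tan(π/4+φ₂/2)/tan(π/4+φ₁/2)] = -0.4139, Δλ = -0.0499 → C = 186.88°
d = R·|Δφ| / |cos C| = 6358·0.40177 / 0.99280 = 2573 km

2573 km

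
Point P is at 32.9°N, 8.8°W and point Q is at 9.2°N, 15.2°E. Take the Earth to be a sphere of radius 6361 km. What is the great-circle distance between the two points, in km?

3601 km

cos σ = sin φ₁ sin φ₂ + cos φ₁ cos φ₂ cos Δλ
      = sin(32.90°)sin(9.20°) + cos(32.90°)cos(9.20°)cos(24.00°) = 0.8440
σ = 32.434° → d = Rσ = 6361·0.56608 = 3601 km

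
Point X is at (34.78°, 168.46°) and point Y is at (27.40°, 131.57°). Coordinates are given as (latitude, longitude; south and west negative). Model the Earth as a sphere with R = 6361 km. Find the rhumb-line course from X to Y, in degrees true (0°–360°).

Meridional parts: M(φ₁)=+0.6482, M(φ₂)=+0.4976 → ΔM = -0.1506;  Δλ = -0.6439 rad
tan C = Δλ / ΔM = +4.2755 → C = 256.84°

256.8°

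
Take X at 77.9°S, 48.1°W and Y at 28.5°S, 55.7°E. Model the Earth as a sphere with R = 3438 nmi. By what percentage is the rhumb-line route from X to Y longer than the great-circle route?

Great circle: σ = 1.1345 rad → d_gc = Rσ = 3900.3 nmi
Rhumb: Δφ = +0.8622, Δλ = +1.8117, Δψ = +1.7251, q = Δφ/Δψ = 0.4998 → d_rh = R√(Δφ²+q²Δλ²) = 4298.4 nmi
Excess = (4298.4 − 3900.3) / 3900.3 = 398.1 / 3900.3 = 10.21% ≈ 10.2%

10.2%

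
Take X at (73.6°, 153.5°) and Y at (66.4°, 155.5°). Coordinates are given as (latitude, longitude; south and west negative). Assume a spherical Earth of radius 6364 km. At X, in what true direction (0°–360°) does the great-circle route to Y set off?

N = sin Δλ·cos φ₂ = +0.0140;  D = cos φ₁ sin φ₂ − sin φ₁ cos φ₂ cos Δλ = -0.1251
initial course = atan2(N, D) = 173.63°

173.6°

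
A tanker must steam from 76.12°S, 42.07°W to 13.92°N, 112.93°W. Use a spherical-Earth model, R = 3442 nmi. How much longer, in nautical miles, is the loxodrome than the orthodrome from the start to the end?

162 nmi

Great circle: cos σ = sin φ₁ sin φ₂ + cos φ₁ cos φ₂ cos Δλ,  σ = 1.7286 rad → d_gc = 5950.0 nmi
Rhumb line: Δψ = +2.3514, q = Δφ/Δψ = 0.6683, d_rh = R√(Δφ²+q²Δλ²) = 6111.6 nmi
Excess = 6111.6 − 5950.0 = 161.6 ≈ 162 nmi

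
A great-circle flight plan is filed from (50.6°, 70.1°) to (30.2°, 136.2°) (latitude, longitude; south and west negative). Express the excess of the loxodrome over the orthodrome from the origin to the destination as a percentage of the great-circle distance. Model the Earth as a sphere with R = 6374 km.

Great circle: σ = 0.9135 rad → d_gc = Rσ = 5822.9 km
Rhumb: Δφ = -0.3560, Δλ = +1.1537, Δψ = -0.4737, q = Δφ/Δψ = 0.7516 → d_rh = R√(Δφ²+q²Δλ²) = 5974.5 km
Excess = (5974.5 − 5822.9) / 5822.9 = 151.6 / 5822.9 = 2.60% ≈ 2.6%

2.6%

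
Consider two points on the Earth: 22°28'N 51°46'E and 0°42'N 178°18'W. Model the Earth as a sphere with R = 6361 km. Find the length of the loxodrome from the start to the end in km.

Δψ = ln[tan(π/4+φ₂/2)/tan(π/4+φ₁/2)] = -0.3904;  Δφ = -0.3799 rad,  Δλ = +2.2678 rad
q = Δφ/Δψ = 0.9732
d = R·√(Δφ² + q²Δλ²) = 6361·2.23950 = 14245 km

14245 km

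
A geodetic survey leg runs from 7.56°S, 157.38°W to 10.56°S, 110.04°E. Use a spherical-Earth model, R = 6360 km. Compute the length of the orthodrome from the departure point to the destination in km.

10116 km

cos σ = sin φ₁ sin φ₂ + cos φ₁ cos φ₂ cos Δλ
      = sin(-7.56°)sin(-10.56°) + cos(-7.56°)cos(-10.56°)cos(-92.58°) = -0.0198
σ = 91.132° → d = Rσ = 6360·1.59055 = 10116 km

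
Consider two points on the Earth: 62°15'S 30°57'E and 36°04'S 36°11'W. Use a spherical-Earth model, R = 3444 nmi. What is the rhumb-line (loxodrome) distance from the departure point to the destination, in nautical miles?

2998 nmi

Δψ = ln[tan(π/4+φ₂/2)/tan(π/4+φ₁/2)] = +0.7226;  Δφ = +0.4570 rad,  Δλ = -1.1717 rad
q = Δφ/Δψ = 0.6324
d = R·√(Δφ² + q²Δλ²) = 3444·0.87058 = 2998 nmi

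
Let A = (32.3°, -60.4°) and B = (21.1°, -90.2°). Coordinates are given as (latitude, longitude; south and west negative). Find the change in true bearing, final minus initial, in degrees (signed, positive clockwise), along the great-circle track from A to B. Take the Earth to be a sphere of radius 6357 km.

At departure: θ₁ = atan2(sin Δλ cos φ₂, cos φ₁ sin φ₂ − sin φ₁ cos φ₂ cos Δλ) = 254.53°
At arrival: θ₂ = atan2(sin Δλ cos φ₁, −cos φ₂ sin φ₁ + sin φ₂ cos φ₁ cos Δλ) = 240.83°
Δθ = θ₂ − θ₁ = -13.7°

-13.7°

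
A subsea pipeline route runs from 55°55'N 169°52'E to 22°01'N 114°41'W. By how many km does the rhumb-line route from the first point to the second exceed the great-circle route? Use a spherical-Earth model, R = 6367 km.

241 km

Great circle: cos σ = sin φ₁ sin φ₂ + cos φ₁ cos φ₂ cos Δλ,  σ = 1.1141 rad → d_gc = 7093.37 km
Rhumb line: Δψ = -0.7884, q = Δφ/Δψ = 0.7505, d_rh = R√(Δφ²+q²Δλ²) = 7333.91 km
Excess = 7333.91 − 7093.37 = 240.54 ≈ 241 km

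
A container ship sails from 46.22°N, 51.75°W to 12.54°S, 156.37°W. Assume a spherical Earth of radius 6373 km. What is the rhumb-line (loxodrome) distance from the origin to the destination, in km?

12401 km

Δψ = ln[tan(π/4+φ₂/2)/tan(π/4+φ₁/2)] = -1.1324;  Δφ = -1.0256 rad,  Δλ = -1.8260 rad
q = Δφ/Δψ = 0.9056
d = R·√(Δφ² + q²Δλ²) = 6373·1.94581 = 12401 km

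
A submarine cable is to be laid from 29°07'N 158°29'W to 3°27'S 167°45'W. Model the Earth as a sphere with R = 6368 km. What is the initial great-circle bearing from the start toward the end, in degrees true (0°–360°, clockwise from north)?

N = sin Δλ·cos φ₂ = -0.1607;  D = cos φ₁ sin φ₂ − sin φ₁ cos φ₂ cos Δλ = -0.5319
initial course = atan2(N, D) = 196.81°

196.8°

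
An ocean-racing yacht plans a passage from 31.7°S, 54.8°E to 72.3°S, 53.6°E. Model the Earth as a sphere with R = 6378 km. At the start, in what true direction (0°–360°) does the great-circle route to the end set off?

180.6°

θ = atan2( sin Δλ·cos φ₂ ,  cos φ₁ sin φ₂ − sin φ₁ cos φ₂ cos Δλ )
  = atan2(-0.0064, -0.6508) = 180.56°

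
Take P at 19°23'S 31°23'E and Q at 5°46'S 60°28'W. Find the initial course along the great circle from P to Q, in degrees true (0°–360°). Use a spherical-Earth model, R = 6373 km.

263.9°

N = sin Δλ·cos φ₂ = -0.9944;  D = cos φ₁ sin φ₂ − sin φ₁ cos φ₂ cos Δλ = -0.1054
initial course = atan2(N, D) = 263.95°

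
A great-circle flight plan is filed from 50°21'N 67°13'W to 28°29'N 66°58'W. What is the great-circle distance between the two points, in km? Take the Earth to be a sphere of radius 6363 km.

2429 km

cos σ = sin φ₁ sin φ₂ + cos φ₁ cos φ₂ cos Δλ
      = sin(50.35°)sin(28.48°) + cos(50.35°)cos(28.48°)cos(0.25°) = 0.9280
σ = 21.867° → d = Rσ = 6363·0.38166 = 2429 km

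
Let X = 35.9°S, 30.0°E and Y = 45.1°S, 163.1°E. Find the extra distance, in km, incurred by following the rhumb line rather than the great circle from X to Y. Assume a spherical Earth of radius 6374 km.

1421 km

Great circle: cos σ = sin φ₁ sin φ₂ + cos φ₁ cos φ₂ cos Δλ,  σ = 1.5461 rad → d_gc = 9855.0 km
Rhumb line: Δψ = -0.2117, q = Δφ/Δψ = 0.7584, d_rh = R√(Δφ²+q²Δλ²) = 11276.1 km
Excess = 11276.1 − 9855.0 = 1421.1 ≈ 1421 km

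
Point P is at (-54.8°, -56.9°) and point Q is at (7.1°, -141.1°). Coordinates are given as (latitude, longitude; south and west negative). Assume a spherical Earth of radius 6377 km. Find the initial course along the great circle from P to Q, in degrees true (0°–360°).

N = sin Δλ·cos φ₂ = -0.9873;  D = cos φ₁ sin φ₂ − sin φ₁ cos φ₂ cos Δλ = +0.1532
initial course = atan2(N, D) = 278.82°

278.8°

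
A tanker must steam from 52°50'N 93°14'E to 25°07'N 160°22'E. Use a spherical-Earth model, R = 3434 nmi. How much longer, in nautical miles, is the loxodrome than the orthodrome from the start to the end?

87 nmi

Great circle: cos σ = sin φ₁ sin φ₂ + cos φ₁ cos φ₂ cos Δλ,  σ = 0.9875 rad → d_gc = 3390.95 nmi
Rhumb line: Δψ = -0.6369, q = Δφ/Δψ = 0.7596, d_rh = R√(Δφ²+q²Δλ²) = 3478.43 nmi
Excess = 3478.43 − 3390.95 = 87.48 ≈ 87 nmi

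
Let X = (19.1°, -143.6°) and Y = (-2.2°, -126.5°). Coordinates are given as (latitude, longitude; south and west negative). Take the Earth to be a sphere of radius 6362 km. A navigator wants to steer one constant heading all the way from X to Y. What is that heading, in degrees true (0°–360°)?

141.7°

Δψ = ln[tan(π/4+φ₂/2)/tan(π/4+φ₁/2)] = -0.3781
Δλ = +0.2985 rad (taken the short way round)
course = atan2(Δλ, Δψ) = 141.72°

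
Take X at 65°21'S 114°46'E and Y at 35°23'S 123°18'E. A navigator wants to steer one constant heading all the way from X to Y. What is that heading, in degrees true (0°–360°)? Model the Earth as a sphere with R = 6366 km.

9.8°

Δψ = ln[tan(π/4+φ₂/2)/tan(π/4+φ₁/2)] = +0.8600
Δλ = +0.1489 rad (taken the short way round)
course = atan2(Δλ, Δψ) = 9.83°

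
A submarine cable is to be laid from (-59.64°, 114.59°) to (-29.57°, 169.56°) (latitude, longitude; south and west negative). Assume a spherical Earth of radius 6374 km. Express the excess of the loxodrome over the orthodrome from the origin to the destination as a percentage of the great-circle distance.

2.1%

Great circle: σ = 0.8256 rad → d_gc = Rσ = 5262.1 km
Rhumb: Δφ = +0.5248, Δλ = +0.9594, Δψ = +0.7638, q = Δφ/Δψ = 0.6871 → d_rh = R√(Δφ²+q²Δλ²) = 5370.9 km
Excess = (5370.9 − 5262.1) / 5262.1 = 108.8 / 5262.1 = 2.07% ≈ 2.1%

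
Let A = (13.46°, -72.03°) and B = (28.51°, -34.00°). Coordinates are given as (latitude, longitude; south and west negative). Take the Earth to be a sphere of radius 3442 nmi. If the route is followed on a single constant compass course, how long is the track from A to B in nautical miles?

Rhumb course C = atan2(Δλ, Δψ) with Δψ = ln[tan(π/4+φ₂/2)/tan(π/4+φ₁/2)] = +0.2824, Δλ = +0.6637 → C = 66.95°
d = R·|Δφ| / |cos C| = 3442·0.26267 / 0.39148 = 2309 nmi

2309 nmi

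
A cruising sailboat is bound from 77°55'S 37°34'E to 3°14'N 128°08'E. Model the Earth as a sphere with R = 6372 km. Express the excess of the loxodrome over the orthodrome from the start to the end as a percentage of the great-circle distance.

Great circle: σ = 1.6280 rad → d_gc = Rσ = 10373.9 km
Rhumb: Δφ = +1.4163, Δλ = +1.5807, Δψ = +2.3023, q = Δφ/Δψ = 0.6152 → d_rh = R√(Δφ²+q²Δλ²) = 10947.2 km
Excess = (10947.2 − 10373.9) / 10373.9 = 573.3 / 10373.9 = 5.53% ≈ 5.5%

5.5%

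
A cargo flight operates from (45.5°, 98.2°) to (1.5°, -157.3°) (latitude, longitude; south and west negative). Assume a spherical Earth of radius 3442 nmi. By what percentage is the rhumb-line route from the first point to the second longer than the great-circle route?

3.4%

Great circle: σ = 1.7282 rad → d_gc = Rσ = 5948.5 nmi
Rhumb: Δφ = -0.7679, Δλ = +1.8239, Δψ = -0.8676, q = Δφ/Δψ = 0.8852 → d_rh = R√(Δφ²+q²Δλ²) = 6153.4 nmi
Excess = (6153.4 − 5948.5) / 5948.5 = 204.9 / 5948.5 = 3.44% ≈ 3.4%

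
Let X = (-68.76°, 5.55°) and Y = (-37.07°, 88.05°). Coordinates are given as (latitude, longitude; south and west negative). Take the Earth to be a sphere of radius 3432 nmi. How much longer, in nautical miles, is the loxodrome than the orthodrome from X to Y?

198 nmi

Great circle: cos σ = sin φ₁ sin φ₂ + cos φ₁ cos φ₂ cos Δλ,  σ = 0.9278 rad → d_gc = 3184.3 nmi
Rhumb line: Δψ = +0.9764, q = Δφ/Δψ = 0.5664, d_rh = R√(Δφ²+q²Δλ²) = 3382.2 nmi
Excess = 3382.2 − 3184.3 = 197.9 ≈ 198 nmi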